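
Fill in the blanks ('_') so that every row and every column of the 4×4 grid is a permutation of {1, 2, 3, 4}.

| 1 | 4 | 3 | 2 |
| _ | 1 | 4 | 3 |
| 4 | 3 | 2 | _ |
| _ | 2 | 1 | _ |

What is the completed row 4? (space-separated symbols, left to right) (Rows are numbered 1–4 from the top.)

(r2,c1) = 2
(r3,c4) = 1
(r4,c1) = 3
(r4,c4) = 4

3 2 1 4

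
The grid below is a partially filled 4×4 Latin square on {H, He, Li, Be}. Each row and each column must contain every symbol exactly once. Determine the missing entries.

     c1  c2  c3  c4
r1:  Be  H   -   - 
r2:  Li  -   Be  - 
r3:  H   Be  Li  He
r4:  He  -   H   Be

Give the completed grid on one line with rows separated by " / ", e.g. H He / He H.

(r1,c3) = He
(r1,c4) = Li
(r2,c2) = He
(r2,c4) = H
(r4,c2) = Li

Be H He Li / Li He Be H / H Be Li He / He Li H Be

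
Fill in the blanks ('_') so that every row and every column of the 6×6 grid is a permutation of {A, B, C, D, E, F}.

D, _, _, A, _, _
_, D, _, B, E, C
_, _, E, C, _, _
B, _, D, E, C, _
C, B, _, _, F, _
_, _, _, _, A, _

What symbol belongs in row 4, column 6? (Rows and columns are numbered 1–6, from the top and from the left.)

A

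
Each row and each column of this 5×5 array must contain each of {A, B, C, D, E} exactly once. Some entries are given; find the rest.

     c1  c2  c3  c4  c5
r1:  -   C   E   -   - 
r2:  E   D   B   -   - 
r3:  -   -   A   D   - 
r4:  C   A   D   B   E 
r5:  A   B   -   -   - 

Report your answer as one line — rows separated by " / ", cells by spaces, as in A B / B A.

D C E A B / E D B C A / B E A D C / C A D B E / A B C E D

(r1,c4): row 1 has {C,E}; column 4 has {B,D}, so it must be A.
(r2,c4): row 2 has {B,D,E}; column 4 has {A,B,D}, so it must be C.
(r2,c5): row 2 has {B,C,D,E}; column 5 has {E}, so it must be A.
(r3,c1): row 3 has {A,D}; column 1 has {A,C,E}, so it must be B.
(r3,c2): row 3 has {A,B,D}; column 2 has {A,B,C,D}, so it must be E.
(r3,c5): row 3 has {A,B,D,E}; column 5 has {A,E}, so it must be C.
(r5,c3): row 5 has {A,B}; column 3 has {A,B,D,E}, so it must be C.
(r5,c4): row 5 has {A,B,C}; column 4 has {A,B,C,D}, so it must be E.
(r5,c5): row 5 has {A,B,C,E}; column 5 has {A,C,E}, so it must be D.
(r1,c1): row 1 has {A,C,E}; column 1 has {A,B,C,E}, so it must be D.
(r1,c5): row 1 has {A,C,D,E}; column 5 has {A,C,D,E}, so it must be B.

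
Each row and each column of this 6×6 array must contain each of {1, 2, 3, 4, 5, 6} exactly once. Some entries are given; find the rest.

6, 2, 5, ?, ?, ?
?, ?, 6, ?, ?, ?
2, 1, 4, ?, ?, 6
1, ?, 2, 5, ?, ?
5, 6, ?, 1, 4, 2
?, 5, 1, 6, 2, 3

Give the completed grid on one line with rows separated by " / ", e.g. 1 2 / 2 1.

6 2 5 4 3 1 / 3 4 6 2 1 5 / 2 1 4 3 5 6 / 1 3 2 5 6 4 / 5 6 3 1 4 2 / 4 5 1 6 2 3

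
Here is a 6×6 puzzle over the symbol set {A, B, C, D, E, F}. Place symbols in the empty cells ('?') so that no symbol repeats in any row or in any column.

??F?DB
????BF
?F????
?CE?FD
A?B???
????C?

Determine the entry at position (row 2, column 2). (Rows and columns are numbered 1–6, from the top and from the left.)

row 4 has {C,D,E,F}; column 1 has {A} — only B is left for (r4,c1).
row 4 has {B,C,D,E,F}; column 4 is empty so far — only A is left for (r4,c4).
row 5 has {A,B}; column 5 has {B,C,D,F} — only E is left for (r5,c5).
row 5 has {A,B,E}; column 6 has {B,D,F} — only C is left for (r5,c6).
row 3 has {F}; column 5 has {B,C,D,E,F} — only A is left for (r3,c5).
row 3 has {A,F}; column 6 has {B,C,D,F} — only E is left for (r3,c6).
row 5 has {A,B,C,E}; column 2 has {C,F} — only D is left for (r5,c2).
row 5 has {A,B,C,D,E}; column 4 has {A} — only F is left for (r5,c4).
row 6 has {C}; column 6 has {B,C,D,E,F} — only A is left for (r6,c6).
row 6 has {A,C}; column 3 has {B,E,F} — only D is left for (r6,c3).
row 3 has {A,E,F}; column 3 has {B,D,E,F} — only C is left for (r3,c3).
row 2 has {B,F}; column 3 has {B,C,D,E,F} — only A is left for (r2,c3).
row 3 has {A,C,E,F}; column 1 has {A,B} — only D is left for (r3,c1).
row 3 has {A,C,D,E,F}; column 4 has {A,F} — only B is left for (r3,c4).
row 6 has {A,C,D}; column 4 has {A,B,F} — only E is left for (r6,c4).
row 1 has {B,D,F}; column 4 has {A,B,E,F} — only C is left for (r1,c4).
row 2 has {A,B,F}; column 2 has {C,D,F} — only E is left for (r2,c2).

E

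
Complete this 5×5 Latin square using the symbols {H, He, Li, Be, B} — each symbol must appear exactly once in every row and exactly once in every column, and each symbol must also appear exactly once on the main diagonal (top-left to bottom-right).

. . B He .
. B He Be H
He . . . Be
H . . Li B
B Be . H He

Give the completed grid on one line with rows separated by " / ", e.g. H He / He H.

Cell (r1,c1): row 1 has {He,B}; column 1 has {H,He,B}; the diagonal has {He,Li,B} → Be.
Cell (r1,c5): row 1 has {He,Be,B}; column 5 has {H,He,Be,B} → Li.
Cell (r2,c1): row 2 has {H,He,Be,B}; column 1 has {H,He,Be,B} → Li.
Cell (r3,c3): row 3 has {He,Be}; column 3 has {He,B}; the diagonal has {He,Li,Be,B} → H.
Cell (r3,c4): row 3 has {H,He,Be}; column 4 has {H,He,Li,Be} → B.
Cell (r4,c2): row 4 has {H,Li,B}; column 2 has {Be,B} → He.
Cell (r4,c3): row 4 has {H,He,Li,B}; column 3 has {H,He,B} → Be.
Cell (r5,c3): row 5 has {H,He,Be,B}; column 3 has {H,He,Be,B} → Li.
Cell (r1,c2): row 1 has {He,Li,Be,B}; column 2 has {He,Be,B} → H.
Cell (r3,c2): row 3 has {H,He,Be,B}; column 2 has {H,He,Be,B} → Li.

Be H B He Li / Li B He Be H / He Li H B Be / H He Be Li B / B Be Li H He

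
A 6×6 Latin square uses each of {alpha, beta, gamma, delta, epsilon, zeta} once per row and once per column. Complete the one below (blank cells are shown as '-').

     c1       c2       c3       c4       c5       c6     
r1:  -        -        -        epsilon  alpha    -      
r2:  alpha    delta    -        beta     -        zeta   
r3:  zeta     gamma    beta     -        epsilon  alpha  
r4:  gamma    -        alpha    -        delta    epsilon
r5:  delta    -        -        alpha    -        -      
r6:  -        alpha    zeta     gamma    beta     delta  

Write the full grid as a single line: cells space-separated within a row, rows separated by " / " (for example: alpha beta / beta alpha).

beta zeta delta epsilon alpha gamma / alpha delta epsilon beta gamma zeta / zeta gamma beta delta epsilon alpha / gamma beta alpha zeta delta epsilon / delta epsilon gamma alpha zeta beta / epsilon alpha zeta gamma beta delta

row 1 has {alpha,epsilon}; column 1 has {alpha,gamma,delta,zeta} — only beta is left for (r1,c1).
row 1 has {alpha,beta,epsilon}; column 2 has {alpha,gamma,delta} — only zeta is left for (r1,c2).
row 1 has {alpha,beta,epsilon,zeta}; column 6 has {alpha,delta,epsilon,zeta} — only gamma is left for (r1,c6).
row 2 has {alpha,beta,delta,zeta}; column 5 has {alpha,beta,delta,epsilon} — only gamma is left for (r2,c5).
row 3 has {alpha,beta,gamma,epsilon,zeta}; column 4 has {alpha,beta,gamma,epsilon} — only delta is left for (r3,c4).
row 4 has {alpha,gamma,delta,epsilon}; column 2 has {alpha,gamma,delta,zeta} — only beta is left for (r4,c2).
row 4 has {alpha,beta,gamma,delta,epsilon}; column 4 has {alpha,beta,gamma,delta,epsilon} — only zeta is left for (r4,c4).
row 5 has {alpha,delta}; column 2 has {alpha,beta,gamma,delta,zeta} — only epsilon is left for (r5,c2).
row 5 has {alpha,delta,epsilon}; column 3 has {alpha,beta,zeta} — only gamma is left for (r5,c3).
row 5 has {alpha,gamma,delta,epsilon}; column 5 has {alpha,beta,gamma,delta,epsilon} — only zeta is left for (r5,c5).
row 5 has {alpha,gamma,delta,epsilon,zeta}; column 6 has {alpha,gamma,delta,epsilon,zeta} — only beta is left for (r5,c6).
row 6 has {alpha,beta,gamma,delta,zeta}; column 1 has {alpha,beta,gamma,delta,zeta} — only epsilon is left for (r6,c1).
row 1 has {alpha,beta,gamma,epsilon,zeta}; column 3 has {alpha,beta,gamma,zeta} — only delta is left for (r1,c3).
row 2 has {alpha,beta,gamma,delta,zeta}; column 3 has {alpha,beta,gamma,delta,zeta} — only epsilon is left for (r2,c3).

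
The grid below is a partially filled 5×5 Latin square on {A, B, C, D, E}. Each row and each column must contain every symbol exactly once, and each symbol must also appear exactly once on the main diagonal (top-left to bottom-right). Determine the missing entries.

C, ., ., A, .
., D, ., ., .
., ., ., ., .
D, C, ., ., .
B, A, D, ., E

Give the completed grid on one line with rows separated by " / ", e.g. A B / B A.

C E B A D / A D C E B / E B A D C / D C E B A / B A D C E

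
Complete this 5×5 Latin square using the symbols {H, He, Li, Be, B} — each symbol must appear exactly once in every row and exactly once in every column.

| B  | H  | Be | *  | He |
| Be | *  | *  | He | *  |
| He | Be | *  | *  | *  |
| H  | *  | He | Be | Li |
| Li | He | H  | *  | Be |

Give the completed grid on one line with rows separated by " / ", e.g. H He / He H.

B H Be Li He / Be Li B He H / He Be Li H B / H B He Be Li / Li He H B Be

(r1,c4) = Li
(r4,c2) = B
(r5,c4) = B
(r2,c2) = Li
(r2,c3) = B
(r2,c5) = H
(r3,c3) = Li
(r3,c4) = H
(r3,c5) = B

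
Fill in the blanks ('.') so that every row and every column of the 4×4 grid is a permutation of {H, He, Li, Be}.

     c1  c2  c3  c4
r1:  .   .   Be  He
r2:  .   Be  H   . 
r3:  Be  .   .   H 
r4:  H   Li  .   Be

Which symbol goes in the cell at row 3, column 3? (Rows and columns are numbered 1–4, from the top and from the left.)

(r1,c1) = Li
(r1,c2) = H
(r2,c1) = He
(r2,c4) = Li
(r3,c2) = He
(r3,c3) = Li

Li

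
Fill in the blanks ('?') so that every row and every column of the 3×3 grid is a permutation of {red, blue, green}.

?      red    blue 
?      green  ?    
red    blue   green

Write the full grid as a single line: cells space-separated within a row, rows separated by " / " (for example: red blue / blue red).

row 1 has {red,blue}; column 1 has {red} — only green is left for (r1,c1).
row 2 has {green}; column 1 has {red,green} — only blue is left for (r2,c1).
row 2 has {blue,green}; column 3 has {blue,green} — only red is left for (r2,c3).

green red blue / blue green red / red blue green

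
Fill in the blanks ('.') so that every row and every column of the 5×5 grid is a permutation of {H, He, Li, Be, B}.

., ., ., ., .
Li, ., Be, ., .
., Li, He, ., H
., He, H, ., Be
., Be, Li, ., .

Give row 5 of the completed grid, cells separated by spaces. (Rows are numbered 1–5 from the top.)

H Be Li He B

At row 1, column 3: row 1 is empty so far; column 3 has {H,He,Li,Be}; that leaves B.
At row 4, column 1: row 4 has {H,He,Be}; column 1 has {Li}; that leaves B.
At row 4, column 4: row 4 has {H,He,Be,B}; column 4 is empty so far; that leaves Li.
At row 1, column 2: row 1 has {B}; column 2 has {He,Li,Be}; that leaves H.
At row 2, column 2: row 2 has {Li,Be}; column 2 has {H,He,Li,Be}; that leaves B.
At row 2, column 5: row 2 has {Li,Be,B}; column 5 has {H,Be}; that leaves He.
At row 3, column 1: row 3 has {H,He,Li}; column 1 has {Li,B}; that leaves Be.
At row 3, column 4: row 3 has {H,He,Li,Be}; column 4 has {Li}; that leaves B.
At row 5, column 5: row 5 has {Li,Be}; column 5 has {H,He,Be}; that leaves B.
At row 1, column 1: row 1 has {H,B}; column 1 has {Li,Be,B}; that leaves He.
At row 1, column 4: row 1 has {H,He,B}; column 4 has {Li,B}; that leaves Be.
At row 1, column 5: row 1 has {H,He,Be,B}; column 5 has {H,He,Be,B}; that leaves Li.
At row 2, column 4: row 2 has {He,Li,Be,B}; column 4 has {Li,Be,B}; that leaves H.
At row 5, column 1: row 5 has {Li,Be,B}; column 1 has {He,Li,Be,B}; that leaves H.
At row 5, column 4: row 5 has {H,Li,Be,B}; column 4 has {H,Li,Be,B}; that leaves He.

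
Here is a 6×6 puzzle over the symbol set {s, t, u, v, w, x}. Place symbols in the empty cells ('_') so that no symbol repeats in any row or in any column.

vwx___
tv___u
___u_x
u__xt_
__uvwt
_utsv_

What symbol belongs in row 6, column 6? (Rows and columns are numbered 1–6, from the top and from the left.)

w

row 1 has {v,w,x}; column 4 has {s,u,v,x} — only t is left for (r1,c4).
row 1 has {t,v,w,x}; column 6 has {t,u,x} — only s is left for (r1,c6).
row 2 has {t,u,v}; column 4 has {s,t,u,v,x} — only w is left for (r2,c4).
row 3 has {u,x}; column 5 has {t,v,w} — only s is left for (r3,c5).
row 4 has {t,u,x}; column 2 has {u,v,w} — only s is left for (r4,c2).
row 5 has {t,u,v,w}; column 2 has {s,u,v,w} — only x is left for (r5,c2).
row 6 has {s,t,u,v}; column 6 has {s,t,u,x} — only w is left for (r6,c6).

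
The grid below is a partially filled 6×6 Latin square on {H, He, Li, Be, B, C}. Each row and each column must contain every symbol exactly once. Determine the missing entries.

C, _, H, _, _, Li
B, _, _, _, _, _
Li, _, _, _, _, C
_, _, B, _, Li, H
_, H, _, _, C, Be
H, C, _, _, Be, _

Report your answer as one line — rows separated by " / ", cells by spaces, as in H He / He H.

(r2,c6) = He
(r5,c1) = He
(r5,c3) = Li
(r5,c4) = B
(r6,c3) = He
(r6,c4) = Li
(r6,c6) = B
(r2,c5) = H
(r3,c3) = Be
(r4,c1) = Be
(r4,c2) = He
(r4,c4) = C
(r2,c3) = C
(r2,c4) = Be
(r3,c2) = B
(r3,c5) = He
(r1,c2) = Be
(r1,c4) = He
(r1,c5) = B
(r2,c2) = Li
(r3,c4) = H

C Be H He B Li / B Li C Be H He / Li B Be H He C / Be He B C Li H / He H Li B C Be / H C He Li Be B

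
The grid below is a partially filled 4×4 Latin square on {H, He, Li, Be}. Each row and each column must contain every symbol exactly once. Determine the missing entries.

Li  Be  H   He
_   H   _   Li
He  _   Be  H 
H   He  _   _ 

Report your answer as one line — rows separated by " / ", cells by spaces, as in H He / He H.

Li Be H He / Be H He Li / He Li Be H / H He Li Be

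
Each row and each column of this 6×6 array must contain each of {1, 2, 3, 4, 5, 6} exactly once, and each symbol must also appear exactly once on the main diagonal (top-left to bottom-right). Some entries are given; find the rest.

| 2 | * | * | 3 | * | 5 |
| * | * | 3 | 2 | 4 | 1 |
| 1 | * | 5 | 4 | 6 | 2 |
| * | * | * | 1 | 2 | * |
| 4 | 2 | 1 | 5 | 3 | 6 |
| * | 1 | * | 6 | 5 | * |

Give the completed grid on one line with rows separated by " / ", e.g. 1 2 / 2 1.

Cell (r1,c5): row 1 has {2,3,5}; column 5 has {2,3,4,5,6} → 1.
Cell (r2,c2): row 2 has {1,2,3,4}; column 2 has {1,2}; the diagonal has {1,2,3,5} → 6.
Cell (r3,c2): row 3 has {1,2,4,5,6}; column 2 has {1,2,6} → 3.
Cell (r6,c1): row 6 has {1,5,6}; column 1 has {1,2,4} → 3.
Cell (r6,c6): row 6 has {1,3,5,6}; column 6 has {1,2,5,6}; the diagonal has {1,2,3,5,6} → 4.
Cell (r1,c2): row 1 has {1,2,3,5}; column 2 has {1,2,3,6} → 4.
Cell (r1,c3): row 1 has {1,2,3,4,5}; column 3 has {1,3,5} → 6.
Cell (r2,c1): row 2 has {1,2,3,4,6}; column 1 has {1,2,3,4} → 5.
Cell (r4,c1): row 4 has {1,2}; column 1 has {1,2,3,4,5} → 6.
Cell (r4,c2): row 4 has {1,2,6}; column 2 has {1,2,3,4,6} → 5.
Cell (r4,c3): row 4 has {1,2,5,6}; column 3 has {1,3,5,6} → 4.
Cell (r4,c6): row 4 has {1,2,4,5,6}; column 6 has {1,2,4,5,6} → 3.
Cell (r6,c3): row 6 has {1,3,4,5,6}; column 3 has {1,3,4,5,6} → 2.

2 4 6 3 1 5 / 5 6 3 2 4 1 / 1 3 5 4 6 2 / 6 5 4 1 2 3 / 4 2 1 5 3 6 / 3 1 2 6 5 4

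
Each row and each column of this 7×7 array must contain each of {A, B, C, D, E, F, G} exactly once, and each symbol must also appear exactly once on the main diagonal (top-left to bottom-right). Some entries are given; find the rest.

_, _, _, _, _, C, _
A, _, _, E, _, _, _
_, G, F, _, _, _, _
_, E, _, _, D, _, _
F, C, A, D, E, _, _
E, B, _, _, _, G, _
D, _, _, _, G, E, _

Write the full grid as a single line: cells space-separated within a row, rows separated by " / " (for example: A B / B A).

B A E G F C D / A D G E C F B / C G F A B D E / G E B C D A F / F C A D E B G / E B D F A G C / D F C B G E A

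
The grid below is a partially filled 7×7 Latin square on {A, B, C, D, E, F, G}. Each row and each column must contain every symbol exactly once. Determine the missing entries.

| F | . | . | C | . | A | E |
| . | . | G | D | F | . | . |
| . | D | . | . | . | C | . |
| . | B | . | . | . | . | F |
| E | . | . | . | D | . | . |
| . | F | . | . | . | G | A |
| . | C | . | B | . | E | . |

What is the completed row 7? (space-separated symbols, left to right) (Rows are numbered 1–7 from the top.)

G C F B A E D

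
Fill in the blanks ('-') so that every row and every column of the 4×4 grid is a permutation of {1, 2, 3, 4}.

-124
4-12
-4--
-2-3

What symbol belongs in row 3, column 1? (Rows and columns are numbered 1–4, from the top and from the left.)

Cell (r1,c1): row 1 has {1,2,4}; column 1 has {4} → 3.
Cell (r2,c2): row 2 has {1,2,4}; column 2 has {1,2,4} → 3.
Cell (r3,c3): row 3 has {4}; column 3 has {1,2} → 3.
Cell (r3,c4): row 3 has {3,4}; column 4 has {2,3,4} → 1.
Cell (r4,c1): row 4 has {2,3}; column 1 has {3,4} → 1.
Cell (r4,c3): row 4 has {1,2,3}; column 3 has {1,2,3} → 4.
Cell (r3,c1): row 3 has {1,3,4}; column 1 has {1,3,4} → 2.

2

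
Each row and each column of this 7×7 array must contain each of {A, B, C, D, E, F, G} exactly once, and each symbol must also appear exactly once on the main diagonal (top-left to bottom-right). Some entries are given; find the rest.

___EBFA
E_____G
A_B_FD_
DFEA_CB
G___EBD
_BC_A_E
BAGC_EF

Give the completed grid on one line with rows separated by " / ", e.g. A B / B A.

(r1,c1) = C
(r1,c3) = D
(r2,c2) = D
(r2,c5) = C
(r2,c6) = A
(r3,c4) = G
(r3,c7) = C
(r4,c5) = G
(r5,c2) = C
(r5,c4) = F
(r6,c1) = F
(r6,c4) = D
(r6,c6) = G
(r7,c5) = D
(r1,c2) = G
(r2,c3) = F
(r2,c4) = B
(r3,c2) = E
(r5,c3) = A

C G D E B F A / E D F B C A G / A E B G F D C / D F E A G C B / G C A F E B D / F B C D A G E / B A G C D E F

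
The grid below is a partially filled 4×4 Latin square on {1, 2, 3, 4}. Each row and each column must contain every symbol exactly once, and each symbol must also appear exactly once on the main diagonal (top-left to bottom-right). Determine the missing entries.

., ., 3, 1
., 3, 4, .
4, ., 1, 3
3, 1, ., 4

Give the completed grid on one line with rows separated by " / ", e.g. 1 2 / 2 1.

2 4 3 1 / 1 3 4 2 / 4 2 1 3 / 3 1 2 4

At row 1, column 1: row 1 has {1,3}; column 1 has {3,4}; the diagonal has {1,3,4}; that leaves 2.
At row 1, column 2: row 1 has {1,2,3}; column 2 has {1,3}; that leaves 4.
At row 2, column 1: row 2 has {3,4}; column 1 has {2,3,4}; that leaves 1.
At row 2, column 4: row 2 has {1,3,4}; column 4 has {1,3,4}; that leaves 2.
At row 3, column 2: row 3 has {1,3,4}; column 2 has {1,3,4}; that leaves 2.
At row 4, column 3: row 4 has {1,3,4}; column 3 has {1,3,4}; that leaves 2.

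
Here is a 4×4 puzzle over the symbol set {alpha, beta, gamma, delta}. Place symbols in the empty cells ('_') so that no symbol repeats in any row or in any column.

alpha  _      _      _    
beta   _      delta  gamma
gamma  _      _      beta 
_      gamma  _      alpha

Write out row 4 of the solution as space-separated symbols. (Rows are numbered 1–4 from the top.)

(r1,c4) = delta
(r2,c2) = alpha
(r3,c2) = delta
(r3,c3) = alpha
(r4,c1) = delta
(r4,c3) = beta

delta gamma beta alpha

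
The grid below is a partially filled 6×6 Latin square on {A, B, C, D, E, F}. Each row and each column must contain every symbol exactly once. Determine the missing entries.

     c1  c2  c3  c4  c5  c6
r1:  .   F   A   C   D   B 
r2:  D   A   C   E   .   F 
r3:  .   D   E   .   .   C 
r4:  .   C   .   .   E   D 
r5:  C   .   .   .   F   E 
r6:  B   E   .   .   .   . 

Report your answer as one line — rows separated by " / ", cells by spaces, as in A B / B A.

E F A C D B / D A C E B F / F D E B A C / A C B F E D / C B D A F E / B E F D C A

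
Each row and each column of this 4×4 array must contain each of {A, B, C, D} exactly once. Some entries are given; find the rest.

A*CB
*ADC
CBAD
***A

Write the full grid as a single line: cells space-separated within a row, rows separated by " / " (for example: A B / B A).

A D C B / B A D C / C B A D / D C B A

row 1 has {A,B,C}; column 2 has {A,B} — only D is left for (r1,c2).
row 2 has {A,C,D}; column 1 has {A,C} — only B is left for (r2,c1).
row 4 has {A}; column 1 has {A,B,C} — only D is left for (r4,c1).
row 4 has {A,D}; column 2 has {A,B,D} — only C is left for (r4,c2).
row 4 has {A,C,D}; column 3 has {A,C,D} — only B is left for (r4,c3).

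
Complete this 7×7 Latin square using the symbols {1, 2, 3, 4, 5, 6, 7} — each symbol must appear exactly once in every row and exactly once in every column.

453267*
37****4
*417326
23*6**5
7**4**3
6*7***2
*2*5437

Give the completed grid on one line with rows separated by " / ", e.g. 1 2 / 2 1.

4 5 3 2 6 7 1 / 3 7 5 1 2 6 4 / 5 4 1 7 3 2 6 / 2 3 4 6 7 1 5 / 7 6 2 4 1 5 3 / 6 1 7 3 5 4 2 / 1 2 6 5 4 3 7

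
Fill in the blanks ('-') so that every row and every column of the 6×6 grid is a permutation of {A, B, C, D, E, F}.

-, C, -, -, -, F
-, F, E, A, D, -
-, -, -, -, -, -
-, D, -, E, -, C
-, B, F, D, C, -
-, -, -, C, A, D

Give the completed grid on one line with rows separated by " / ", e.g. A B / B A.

A C D B E F / C F E A D B / D A C F B E / B D A E F C / E B F D C A / F E B C A D

(r1,c4): row 1 has {C,F}; column 4 has {A,C,D,E}, so it must be B.
(r1,c5): row 1 has {B,C,F}; column 5 has {A,C,D}, so it must be E.
(r2,c6): row 2 has {A,D,E,F}; column 6 has {C,D,F}, so it must be B.
(r3,c4): row 3 is empty so far; column 4 has {A,B,C,D,E}, so it must be F.
(r3,c5): row 3 has {F}; column 5 has {A,C,D,E}, so it must be B.
(r4,c5): row 4 has {C,D,E}; column 5 has {A,B,C,D,E}, so it must be F.
(r6,c2): row 6 has {A,C,D}; column 2 has {B,C,D,F}, so it must be E.
(r6,c3): row 6 has {A,C,D,E}; column 3 has {E,F}, so it must be B.
(r2,c1): row 2 has {A,B,D,E,F}; column 1 is empty so far, so it must be C.
(r3,c2): row 3 has {B,F}; column 2 has {B,C,D,E,F}, so it must be A.
(r3,c6): row 3 has {A,B,F}; column 6 has {B,C,D,F}, so it must be E.
(r4,c3): row 4 has {C,D,E,F}; column 3 has {B,E,F}, so it must be A.
(r5,c6): row 5 has {B,C,D,F}; column 6 has {B,C,D,E,F}, so it must be A.
(r6,c1): row 6 has {A,B,C,D,E}; column 1 has {C}, so it must be F.
(r1,c3): row 1 has {B,C,E,F}; column 3 has {A,B,E,F}, so it must be D.
(r3,c1): row 3 has {A,B,E,F}; column 1 has {C,F}, so it must be D.
(r3,c3): row 3 has {A,B,D,E,F}; column 3 has {A,B,D,E,F}, so it must be C.
(r4,c1): row 4 has {A,C,D,E,F}; column 1 has {C,D,F}, so it must be B.
(r5,c1): row 5 has {A,B,C,D,F}; column 1 has {B,C,D,F}, so it must be E.
(r1,c1): row 1 has {B,C,D,E,F}; column 1 has {B,C,D,E,F}, so it must be A.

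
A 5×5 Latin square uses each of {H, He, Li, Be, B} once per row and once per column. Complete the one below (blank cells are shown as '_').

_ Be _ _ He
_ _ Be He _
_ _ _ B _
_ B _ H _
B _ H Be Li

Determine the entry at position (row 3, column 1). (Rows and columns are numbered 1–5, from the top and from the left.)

Be

(r1,c4) = Li
(r4,c5) = Be
(r5,c2) = He
(r1,c1) = H
(r1,c3) = B
(r2,c1) = Li
(r2,c2) = H
(r2,c5) = B
(r3,c2) = Li
(r3,c3) = He
(r3,c5) = H
(r4,c1) = He
(r4,c3) = Li
(r3,c1) = Be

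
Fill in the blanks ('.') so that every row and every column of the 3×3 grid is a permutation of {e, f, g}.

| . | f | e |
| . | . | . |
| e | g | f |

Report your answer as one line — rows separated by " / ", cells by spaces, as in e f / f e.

row 1 has {e,f}; column 1 has {e} — only g is left for (r1,c1).
row 2 is empty so far; column 1 has {e,g} — only f is left for (r2,c1).
row 2 has {f}; column 2 has {f,g} — only e is left for (r2,c2).
row 2 has {e,f}; column 3 has {e,f} — only g is left for (r2,c3).

g f e / f e g / e g f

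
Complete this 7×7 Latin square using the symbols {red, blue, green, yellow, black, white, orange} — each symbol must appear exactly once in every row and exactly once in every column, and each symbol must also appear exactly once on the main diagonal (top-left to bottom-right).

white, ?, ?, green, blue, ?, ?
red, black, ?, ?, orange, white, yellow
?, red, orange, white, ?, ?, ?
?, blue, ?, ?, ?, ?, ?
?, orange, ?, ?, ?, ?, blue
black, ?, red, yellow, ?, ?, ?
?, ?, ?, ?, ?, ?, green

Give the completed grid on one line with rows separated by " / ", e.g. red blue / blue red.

white yellow black green blue orange red / red black green blue orange white yellow / blue red orange white green yellow black / orange blue yellow red black green white / green orange white black yellow red blue / black green red yellow white blue orange / yellow white blue orange red black green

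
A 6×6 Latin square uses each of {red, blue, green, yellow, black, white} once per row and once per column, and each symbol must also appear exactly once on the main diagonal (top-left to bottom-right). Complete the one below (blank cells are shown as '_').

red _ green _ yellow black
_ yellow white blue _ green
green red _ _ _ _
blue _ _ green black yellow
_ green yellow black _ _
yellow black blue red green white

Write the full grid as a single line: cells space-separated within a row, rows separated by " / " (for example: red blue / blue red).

red blue green white yellow black / black yellow white blue red green / green red black yellow white blue / blue white red green black yellow / white green yellow black blue red / yellow black blue red green white

(r1,c4) = white
(r2,c1) = black
(r2,c5) = red
(r3,c3) = black
(r3,c4) = yellow
(r3,c6) = blue
(r4,c2) = white
(r4,c3) = red
(r5,c1) = white
(r5,c5) = blue
(r5,c6) = red
(r1,c2) = blue
(r3,c5) = white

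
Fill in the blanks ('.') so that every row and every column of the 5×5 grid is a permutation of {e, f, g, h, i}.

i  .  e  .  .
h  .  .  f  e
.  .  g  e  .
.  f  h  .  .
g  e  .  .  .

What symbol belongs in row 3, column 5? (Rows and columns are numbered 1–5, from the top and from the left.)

row 2 has {e,f,h}; column 3 has {e,g,h} — only i is left for (r2,c3).
row 3 has {e,g}; column 1 has {g,h,i} — only f is left for (r3,c1).
row 4 has {f,h}; column 1 has {f,g,h,i} — only e is left for (r4,c1).
row 5 has {e,g}; column 3 has {e,g,h,i} — only f is left for (r5,c3).
row 2 has {e,f,h,i}; column 2 has {e,f} — only g is left for (r2,c2).
row 1 has {e,i}; column 2 has {e,f,g} — only h is left for (r1,c2).
row 1 has {e,h,i}; column 4 has {e,f} — only g is left for (r1,c4).
row 1 has {e,g,h,i}; column 5 has {e} — only f is left for (r1,c5).
row 3 has {e,f,g}; column 2 has {e,f,g,h} — only i is left for (r3,c2).
row 3 has {e,f,g,i}; column 5 has {e,f} — only h is left for (r3,c5).

h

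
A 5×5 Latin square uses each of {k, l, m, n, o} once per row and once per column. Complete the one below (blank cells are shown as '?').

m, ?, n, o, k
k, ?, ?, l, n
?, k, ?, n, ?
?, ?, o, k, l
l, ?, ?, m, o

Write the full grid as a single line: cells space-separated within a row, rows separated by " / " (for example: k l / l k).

m l n o k / k o m l n / o k l n m / n m o k l / l n k m o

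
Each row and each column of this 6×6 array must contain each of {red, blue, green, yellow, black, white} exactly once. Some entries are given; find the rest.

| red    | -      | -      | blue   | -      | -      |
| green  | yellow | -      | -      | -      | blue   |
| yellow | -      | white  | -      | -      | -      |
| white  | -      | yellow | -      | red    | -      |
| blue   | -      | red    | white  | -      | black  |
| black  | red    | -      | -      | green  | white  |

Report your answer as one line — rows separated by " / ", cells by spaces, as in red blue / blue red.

red white green blue black yellow / green yellow black red white blue / yellow black white green blue red / white blue yellow black red green / blue green red white yellow black / black red blue yellow green white

row 2 has {blue,green,yellow}; column 3 has {red,yellow,white} — only black is left for (r2,c3).
row 2 has {blue,green,yellow,black}; column 4 has {blue,white} — only red is left for (r2,c4).
row 2 has {red,blue,green,yellow,black}; column 5 has {red,green} — only white is left for (r2,c5).
row 4 has {red,yellow,white}; column 6 has {blue,black,white} — only green is left for (r4,c6).
row 5 has {red,blue,black,white}; column 2 has {red,yellow} — only green is left for (r5,c2).
row 5 has {red,blue,green,black,white}; column 5 has {red,green,white} — only yellow is left for (r5,c5).
row 6 has {red,green,black,white}; column 3 has {red,yellow,black,white} — only blue is left for (r6,c3).
row 6 has {red,blue,green,black,white}; column 4 has {red,blue,white} — only yellow is left for (r6,c4).
row 1 has {red,blue}; column 3 has {red,blue,yellow,black,white} — only green is left for (r1,c3).
row 1 has {red,blue,green}; column 5 has {red,green,yellow,white} — only black is left for (r1,c5).
row 1 has {red,blue,green,black}; column 6 has {blue,green,black,white} — only yellow is left for (r1,c6).
row 3 has {yellow,white}; column 5 has {red,green,yellow,black,white} — only blue is left for (r3,c5).
row 3 has {blue,yellow,white}; column 6 has {blue,green,yellow,black,white} — only red is left for (r3,c6).
row 4 has {red,green,yellow,white}; column 4 has {red,blue,yellow,white} — only black is left for (r4,c4).
row 1 has {red,blue,green,yellow,black}; column 2 has {red,green,yellow} — only white is left for (r1,c2).
row 3 has {red,blue,yellow,white}; column 2 has {red,green,yellow,white} — only black is left for (r3,c2).
row 3 has {red,blue,yellow,black,white}; column 4 has {red,blue,yellow,black,white} — only green is left for (r3,c4).
row 4 has {red,green,yellow,black,white}; column 2 has {red,green,yellow,black,white} — only blue is left for (r4,c2).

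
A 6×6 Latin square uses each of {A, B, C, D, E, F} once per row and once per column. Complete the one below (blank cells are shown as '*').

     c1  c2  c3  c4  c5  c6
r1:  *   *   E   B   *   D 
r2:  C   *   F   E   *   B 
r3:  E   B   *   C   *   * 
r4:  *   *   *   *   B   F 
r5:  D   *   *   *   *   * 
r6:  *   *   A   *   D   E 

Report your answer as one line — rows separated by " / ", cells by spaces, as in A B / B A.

F A E B C D / C D F E A B / E B D C F A / A E C D B F / D F B A E C / B C A F D E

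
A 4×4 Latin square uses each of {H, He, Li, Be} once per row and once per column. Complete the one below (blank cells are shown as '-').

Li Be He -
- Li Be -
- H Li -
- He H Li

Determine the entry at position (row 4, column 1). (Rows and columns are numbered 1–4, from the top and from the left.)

Be

(r1,c4) = H
(r2,c4) = He
(r3,c4) = Be
(r4,c1) = Be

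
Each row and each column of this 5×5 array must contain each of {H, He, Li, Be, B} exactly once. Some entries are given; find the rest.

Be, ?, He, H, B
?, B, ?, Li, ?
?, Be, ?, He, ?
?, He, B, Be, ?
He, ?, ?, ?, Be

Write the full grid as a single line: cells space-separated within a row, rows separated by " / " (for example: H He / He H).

Be Li He H B / H B Be Li He / B Be H He Li / Li He B Be H / He H Li B Be

(r1,c2) = Li
(r2,c1) = H
(r2,c3) = Be
(r2,c5) = He
(r4,c1) = Li
(r4,c5) = H
(r5,c2) = H
(r5,c3) = Li
(r5,c4) = B
(r3,c1) = B
(r3,c3) = H
(r3,c5) = Li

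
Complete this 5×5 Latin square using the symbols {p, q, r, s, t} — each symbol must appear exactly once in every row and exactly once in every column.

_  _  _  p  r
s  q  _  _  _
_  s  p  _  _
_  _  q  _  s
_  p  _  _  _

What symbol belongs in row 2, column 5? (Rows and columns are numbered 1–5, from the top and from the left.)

p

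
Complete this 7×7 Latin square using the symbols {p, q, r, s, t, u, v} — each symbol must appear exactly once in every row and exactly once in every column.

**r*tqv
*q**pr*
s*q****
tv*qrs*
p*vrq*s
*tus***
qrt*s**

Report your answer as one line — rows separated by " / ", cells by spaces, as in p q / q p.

u s r p t q v / v q s u p r t / s p q t u v r / t v p q r s u / p u v r q t s / r t u s v p q / q r t v s u p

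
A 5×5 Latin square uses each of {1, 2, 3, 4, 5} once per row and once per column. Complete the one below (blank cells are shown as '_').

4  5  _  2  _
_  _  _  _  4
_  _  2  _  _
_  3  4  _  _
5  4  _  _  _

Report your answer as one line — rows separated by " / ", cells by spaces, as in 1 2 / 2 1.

4 5 1 2 3 / 1 2 5 3 4 / 3 1 2 4 5 / 2 3 4 5 1 / 5 4 3 1 2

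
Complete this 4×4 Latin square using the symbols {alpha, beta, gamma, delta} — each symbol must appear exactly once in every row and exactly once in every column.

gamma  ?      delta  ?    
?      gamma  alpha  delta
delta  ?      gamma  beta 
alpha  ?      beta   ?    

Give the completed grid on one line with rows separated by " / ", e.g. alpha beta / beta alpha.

gamma beta delta alpha / beta gamma alpha delta / delta alpha gamma beta / alpha delta beta gamma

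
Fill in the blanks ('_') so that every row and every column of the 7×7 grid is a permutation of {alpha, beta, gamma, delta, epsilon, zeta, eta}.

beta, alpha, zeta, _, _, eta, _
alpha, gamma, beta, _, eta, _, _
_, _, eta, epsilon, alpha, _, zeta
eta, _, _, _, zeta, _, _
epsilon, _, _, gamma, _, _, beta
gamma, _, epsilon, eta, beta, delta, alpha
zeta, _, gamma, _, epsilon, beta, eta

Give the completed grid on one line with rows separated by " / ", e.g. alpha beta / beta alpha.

(r1,c4): row 1 has {alpha,beta,zeta,eta}; column 4 has {gamma,epsilon,eta}, so it must be delta.
(r1,c5): row 1 has {alpha,beta,delta,zeta,eta}; column 5 has {alpha,beta,epsilon,zeta,eta}, so it must be gamma.
(r1,c7): row 1 has {alpha,beta,gamma,delta,zeta,eta}; column 7 has {alpha,beta,zeta,eta}, so it must be epsilon.
(r2,c4): row 2 has {alpha,beta,gamma,eta}; column 4 has {gamma,delta,epsilon,eta}, so it must be zeta.
(r2,c6): row 2 has {alpha,beta,gamma,zeta,eta}; column 6 has {beta,delta,eta}, so it must be epsilon.
(r2,c7): row 2 has {alpha,beta,gamma,epsilon,zeta,eta}; column 7 has {alpha,beta,epsilon,zeta,eta}, so it must be delta.
(r3,c1): row 3 has {alpha,epsilon,zeta,eta}; column 1 has {alpha,beta,gamma,epsilon,zeta,eta}, so it must be delta.
(r3,c2): row 3 has {alpha,delta,epsilon,zeta,eta}; column 2 has {alpha,gamma}, so it must be beta.
(r3,c6): row 3 has {alpha,beta,delta,epsilon,zeta,eta}; column 6 has {beta,delta,epsilon,eta}, so it must be gamma.
(r4,c6): row 4 has {zeta,eta}; column 6 has {beta,gamma,delta,epsilon,eta}, so it must be alpha.
(r4,c7): row 4 has {alpha,zeta,eta}; column 7 has {alpha,beta,delta,epsilon,zeta,eta}, so it must be gamma.
(r5,c5): row 5 has {beta,gamma,epsilon}; column 5 has {alpha,beta,gamma,epsilon,zeta,eta}, so it must be delta.
(r5,c6): row 5 has {beta,gamma,delta,epsilon}; column 6 has {alpha,beta,gamma,delta,epsilon,eta}, so it must be zeta.
(r6,c2): row 6 has {alpha,beta,gamma,delta,epsilon,eta}; column 2 has {alpha,beta,gamma}, so it must be zeta.
(r7,c2): row 7 has {beta,gamma,epsilon,zeta,eta}; column 2 has {alpha,beta,gamma,zeta}, so it must be delta.
(r7,c4): row 7 has {beta,gamma,delta,epsilon,zeta,eta}; column 4 has {gamma,delta,epsilon,zeta,eta}, so it must be alpha.
(r4,c2): row 4 has {alpha,gamma,zeta,eta}; column 2 has {alpha,beta,gamma,delta,zeta}, so it must be epsilon.
(r4,c3): row 4 has {alpha,gamma,epsilon,zeta,eta}; column 3 has {beta,gamma,epsilon,zeta,eta}, so it must be delta.
(r4,c4): row 4 has {alpha,gamma,delta,epsilon,zeta,eta}; column 4 has {alpha,gamma,delta,epsilon,zeta,eta}, so it must be beta.
(r5,c2): row 5 has {beta,gamma,delta,epsilon,zeta}; column 2 has {alpha,beta,gamma,delta,epsilon,zeta}, so it must be eta.
(r5,c3): row 5 has {beta,gamma,delta,epsilon,zeta,eta}; column 3 has {beta,gamma,delta,epsilon,zeta,eta}, so it must be alpha.

beta alpha zeta delta gamma eta epsilon / alpha gamma beta zeta eta epsilon delta / delta beta eta epsilon alpha gamma zeta / eta epsilon delta beta zeta alpha gamma / epsilon eta alpha gamma delta zeta beta / gamma zeta epsilon eta beta delta alpha / zeta delta gamma alpha epsilon beta eta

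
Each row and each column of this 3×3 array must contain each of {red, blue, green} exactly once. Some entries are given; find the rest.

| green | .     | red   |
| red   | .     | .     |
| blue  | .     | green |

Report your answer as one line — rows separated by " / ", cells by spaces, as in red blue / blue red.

Cell (r1,c2): row 1 has {red,green}; column 2 is empty so far → blue.
Cell (r2,c2): row 2 has {red}; column 2 has {blue} → green.
Cell (r2,c3): row 2 has {red,green}; column 3 has {red,green} → blue.
Cell (r3,c2): row 3 has {blue,green}; column 2 has {blue,green} → red.

green blue red / red green blue / blue red green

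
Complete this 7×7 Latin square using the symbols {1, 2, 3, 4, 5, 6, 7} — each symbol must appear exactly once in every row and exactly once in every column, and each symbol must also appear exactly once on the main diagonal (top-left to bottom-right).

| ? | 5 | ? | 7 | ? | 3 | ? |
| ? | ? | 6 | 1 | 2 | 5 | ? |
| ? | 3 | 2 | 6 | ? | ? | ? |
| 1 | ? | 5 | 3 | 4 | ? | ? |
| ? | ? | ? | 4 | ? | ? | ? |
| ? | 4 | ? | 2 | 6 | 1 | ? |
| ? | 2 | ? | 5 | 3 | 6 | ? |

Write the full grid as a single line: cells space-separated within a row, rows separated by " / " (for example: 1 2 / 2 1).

6 5 4 7 1 3 2 / 4 7 6 1 2 5 3 / 5 3 2 6 7 4 1 / 1 6 5 3 4 2 7 / 2 1 3 4 5 7 6 / 3 4 7 2 6 1 5 / 7 2 1 5 3 6 4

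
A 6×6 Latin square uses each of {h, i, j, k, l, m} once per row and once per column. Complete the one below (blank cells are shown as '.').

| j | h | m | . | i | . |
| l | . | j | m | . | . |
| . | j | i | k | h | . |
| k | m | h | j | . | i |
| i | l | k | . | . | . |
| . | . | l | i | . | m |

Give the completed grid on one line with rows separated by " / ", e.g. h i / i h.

j h m l i k / l i j m k h / m j i k h l / k m h j l i / i l k h m j / h k l i j m

(r1,c4) = l
(r1,c6) = k
(r2,c5) = k
(r2,c6) = h
(r3,c1) = m
(r3,c6) = l
(r4,c5) = l
(r5,c4) = h
(r5,c6) = j
(r6,c1) = h
(r6,c2) = k
(r6,c5) = j
(r2,c2) = i
(r5,c5) = m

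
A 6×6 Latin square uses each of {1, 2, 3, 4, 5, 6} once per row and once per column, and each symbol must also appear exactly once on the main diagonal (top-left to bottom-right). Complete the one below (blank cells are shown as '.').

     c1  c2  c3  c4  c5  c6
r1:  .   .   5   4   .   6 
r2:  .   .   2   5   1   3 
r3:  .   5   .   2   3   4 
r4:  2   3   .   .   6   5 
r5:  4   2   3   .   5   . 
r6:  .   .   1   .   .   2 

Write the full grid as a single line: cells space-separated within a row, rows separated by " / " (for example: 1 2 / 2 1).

Cell (r1,c2): row 1 has {4,5,6}; column 2 has {2,3,5} → 1.
Cell (r1,c5): row 1 has {1,4,5,6}; column 5 has {1,3,5,6} → 2.
Cell (r2,c1): row 2 has {1,2,3,5}; column 1 has {2,4} → 6.
Cell (r2,c2): row 2 has {1,2,3,5,6}; column 2 has {1,2,3,5}; the diagonal has {2,5} → 4.
Cell (r3,c1): row 3 has {2,3,4,5}; column 1 has {2,4,6} → 1.
Cell (r3,c3): row 3 has {1,2,3,4,5}; column 3 has {1,2,3,5}; the diagonal has {2,4,5} → 6.
Cell (r4,c3): row 4 has {2,3,5,6}; column 3 has {1,2,3,5,6} → 4.
Cell (r4,c4): row 4 has {2,3,4,5,6}; column 4 has {2,4,5}; the diagonal has {2,4,5,6} → 1.
Cell (r5,c4): row 5 has {2,3,4,5}; column 4 has {1,2,4,5} → 6.
Cell (r5,c6): row 5 has {2,3,4,5,6}; column 6 has {2,3,4,5,6} → 1.
Cell (r6,c2): row 6 has {1,2}; column 2 has {1,2,3,4,5} → 6.
Cell (r6,c4): row 6 has {1,2,6}; column 4 has {1,2,4,5,6} → 3.
Cell (r6,c5): row 6 has {1,2,3,6}; column 5 has {1,2,3,5,6} → 4.
Cell (r1,c1): row 1 has {1,2,4,5,6}; column 1 has {1,2,4,6}; the diagonal has {1,2,4,5,6} → 3.
Cell (r6,c1): row 6 has {1,2,3,4,6}; column 1 has {1,2,3,4,6} → 5.

3 1 5 4 2 6 / 6 4 2 5 1 3 / 1 5 6 2 3 4 / 2 3 4 1 6 5 / 4 2 3 6 5 1 / 5 6 1 3 4 2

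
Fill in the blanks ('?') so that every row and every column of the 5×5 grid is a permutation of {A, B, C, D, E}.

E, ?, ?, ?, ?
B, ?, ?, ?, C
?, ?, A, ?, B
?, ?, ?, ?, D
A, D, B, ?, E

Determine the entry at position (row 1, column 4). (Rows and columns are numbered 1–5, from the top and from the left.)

D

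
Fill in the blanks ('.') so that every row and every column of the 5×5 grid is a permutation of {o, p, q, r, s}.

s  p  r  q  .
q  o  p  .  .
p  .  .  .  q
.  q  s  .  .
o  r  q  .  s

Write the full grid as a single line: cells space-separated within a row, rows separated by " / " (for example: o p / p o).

s p r q o / q o p s r / p s o r q / r q s o p / o r q p s

(r1,c5) = o
(r2,c5) = r
(r3,c2) = s
(r3,c3) = o
(r3,c4) = r
(r4,c1) = r
(r4,c5) = p
(r5,c4) = p
(r2,c4) = s
(r4,c4) = o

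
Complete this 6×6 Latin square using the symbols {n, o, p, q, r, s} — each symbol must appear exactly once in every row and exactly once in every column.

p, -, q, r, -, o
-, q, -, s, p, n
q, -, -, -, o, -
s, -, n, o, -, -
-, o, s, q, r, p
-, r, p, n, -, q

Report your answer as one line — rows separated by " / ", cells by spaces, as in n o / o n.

p s q r n o / r q o s p n / q n r p o s / s p n o q r / n o s q r p / o r p n s q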